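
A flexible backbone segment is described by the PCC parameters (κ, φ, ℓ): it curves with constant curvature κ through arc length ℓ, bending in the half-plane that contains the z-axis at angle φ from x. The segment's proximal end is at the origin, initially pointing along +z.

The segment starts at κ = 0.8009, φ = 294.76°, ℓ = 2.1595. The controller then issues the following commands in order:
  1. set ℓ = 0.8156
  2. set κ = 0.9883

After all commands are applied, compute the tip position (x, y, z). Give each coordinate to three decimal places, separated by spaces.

initial: κ=0.8009, φ=294.76°, ℓ=2.1595
cmd 1: set ℓ=0.8156 → (κ,φ,ℓ)=(0.8009,294.76°,0.8156) → tip=(0.1077,-0.2334,0.7588)
cmd 2: set κ=0.9883 → (κ,φ,ℓ)=(0.9883,294.76°,0.8156) → tip=(0.1304,-0.2827,0.7301)

0.130 -0.283 0.730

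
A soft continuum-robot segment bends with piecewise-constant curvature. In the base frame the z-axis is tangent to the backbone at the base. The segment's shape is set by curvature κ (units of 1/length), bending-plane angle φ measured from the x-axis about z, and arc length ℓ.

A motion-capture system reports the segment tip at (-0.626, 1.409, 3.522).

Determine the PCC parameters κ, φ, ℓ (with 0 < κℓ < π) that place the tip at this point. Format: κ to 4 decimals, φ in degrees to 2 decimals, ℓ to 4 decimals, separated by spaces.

0.2086 113.95 3.9560

ρ = √(x²+y²) = √(-0.626² + 1.409²) = 1.54180
φ = atan2(y, x) mod 360° = atan2(1.409, -0.626) = 113.9549°
|p|² = ρ² + z² = 1.54180² + 3.522² = 14.78164
κ = 2ρ / |p|² = 2×1.54180 / 14.78164 = 0.20861
θ = 2·atan2(ρ, z) = 2·atan2(1.54180, 3.522) = 0.82526 rad
ℓ = θ/κ = 0.82526/0.20861 = 3.95600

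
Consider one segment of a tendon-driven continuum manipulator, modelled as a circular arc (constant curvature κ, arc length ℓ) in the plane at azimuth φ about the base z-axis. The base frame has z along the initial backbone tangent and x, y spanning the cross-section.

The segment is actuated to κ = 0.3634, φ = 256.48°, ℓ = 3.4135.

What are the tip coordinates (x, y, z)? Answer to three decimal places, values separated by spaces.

θ = κ·ℓ = 0.3634 × 3.4135 = 1.24047 rad
ρ = (1 − cos θ)/κ = (1 − 0.32436)/0.3634 = 1.85923
z = sin θ / κ = 0.94594/0.3634 = 2.60301
x = ρ cos φ = 1.85923 × cos(256.48°) = -0.43466
y = ρ sin φ = 1.85923 × sin(256.48°) = -1.80771

-0.435 -1.808 2.603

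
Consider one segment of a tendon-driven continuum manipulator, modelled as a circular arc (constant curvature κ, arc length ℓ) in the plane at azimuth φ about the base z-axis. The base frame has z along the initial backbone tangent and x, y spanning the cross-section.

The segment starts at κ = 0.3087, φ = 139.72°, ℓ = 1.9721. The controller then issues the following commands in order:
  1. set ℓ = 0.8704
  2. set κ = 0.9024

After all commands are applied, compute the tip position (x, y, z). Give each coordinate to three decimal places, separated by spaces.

-0.248 0.210 0.784

initial: κ=0.3087, φ=139.72°, ℓ=1.9721
cmd 1: set ℓ=0.8704 → (κ,φ,ℓ)=(0.3087,139.72°,0.8704) → tip=(-0.0887,0.0751,0.8600)
cmd 2: set κ=0.9024 → (κ,φ,ℓ)=(0.9024,139.72°,0.8704) → tip=(-0.2476,0.2099,0.7836)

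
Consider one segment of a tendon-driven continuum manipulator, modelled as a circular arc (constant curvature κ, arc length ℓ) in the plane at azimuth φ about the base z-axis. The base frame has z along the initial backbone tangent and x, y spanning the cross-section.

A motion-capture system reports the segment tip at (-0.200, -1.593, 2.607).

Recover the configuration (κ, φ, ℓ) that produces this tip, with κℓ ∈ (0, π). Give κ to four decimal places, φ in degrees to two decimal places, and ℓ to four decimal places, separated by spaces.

0.3425 262.84 3.2229

ρ = √(x²+y²) = √(-0.200² + -1.593²) = 1.60551
φ = atan2(y, x) mod 360° = atan2(-1.593, -0.200) = 262.8440°
|p|² = ρ² + z² = 1.60551² + 2.607² = 9.37410
κ = 2ρ / |p|² = 2×1.60551 / 9.37410 = 0.34254
θ = 2·atan2(ρ, z) = 2·atan2(1.60551, 2.607) = 1.10398 rad
ℓ = θ/κ = 1.10398/0.34254 = 3.22290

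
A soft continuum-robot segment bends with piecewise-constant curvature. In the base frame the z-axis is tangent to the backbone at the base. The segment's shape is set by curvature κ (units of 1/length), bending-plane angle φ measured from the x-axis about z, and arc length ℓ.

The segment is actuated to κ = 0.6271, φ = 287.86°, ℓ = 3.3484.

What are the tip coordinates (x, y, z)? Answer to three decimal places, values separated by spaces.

0.736 -2.284 1.377

θ = κ·ℓ = 0.6271 × 3.3484 = 2.09978 rad
ρ = (1 − cos θ)/κ = (1 − -0.50466)/0.6271 = 2.39939
z = sin θ / κ = 0.86332/0.6271 = 1.37669
x = ρ cos φ = 2.39939 × cos(287.86°) = 0.73587
y = ρ sin φ = 2.39939 × sin(287.86°) = -2.28376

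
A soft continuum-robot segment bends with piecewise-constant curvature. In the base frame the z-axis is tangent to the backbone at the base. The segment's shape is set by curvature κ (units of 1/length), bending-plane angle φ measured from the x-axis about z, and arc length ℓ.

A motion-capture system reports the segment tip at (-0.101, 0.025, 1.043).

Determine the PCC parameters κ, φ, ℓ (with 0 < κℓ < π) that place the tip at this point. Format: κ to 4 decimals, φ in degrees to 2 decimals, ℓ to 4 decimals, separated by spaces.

ρ = √(x²+y²) = √(-0.101² + 0.025²) = 0.10405
φ = atan2(y, x) mod 360° = atan2(0.025, -0.101) = 166.0973°
|p|² = ρ² + z² = 0.10405² + 1.043² = 1.09867
κ = 2ρ / |p|² = 2×0.10405 / 1.09867 = 0.18941
θ = 2·atan2(ρ, z) = 2·atan2(0.10405, 1.043) = 0.19886 rad
ℓ = θ/κ = 0.19886/0.18941 = 1.04991

0.1894 166.10 1.0499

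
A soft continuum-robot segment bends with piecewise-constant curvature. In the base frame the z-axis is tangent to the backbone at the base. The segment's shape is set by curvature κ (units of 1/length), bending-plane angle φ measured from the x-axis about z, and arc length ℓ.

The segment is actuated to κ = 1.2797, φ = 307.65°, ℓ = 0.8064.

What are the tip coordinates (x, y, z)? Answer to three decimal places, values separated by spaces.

θ = κ·ℓ = 1.2797 × 0.8064 = 1.03195 rad
ρ = (1 − cos θ)/κ = (1 − 0.51315)/1.2797 = 0.38044
z = sin θ / κ = 0.85830/1.2797 = 0.67071
x = ρ cos φ = 0.38044 × cos(307.65°) = 0.23239
y = ρ sin φ = 0.38044 × sin(307.65°) = -0.30122

0.232 -0.301 0.671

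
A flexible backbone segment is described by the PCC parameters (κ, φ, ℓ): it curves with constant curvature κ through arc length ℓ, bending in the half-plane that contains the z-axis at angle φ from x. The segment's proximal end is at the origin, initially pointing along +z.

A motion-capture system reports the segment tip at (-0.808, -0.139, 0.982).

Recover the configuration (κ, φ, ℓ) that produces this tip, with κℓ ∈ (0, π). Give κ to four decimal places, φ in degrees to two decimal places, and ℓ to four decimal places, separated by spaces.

ρ = √(x²+y²) = √(-0.808² + -0.139²) = 0.81987
φ = atan2(y, x) mod 360° = atan2(-0.139, -0.808) = 189.7610°
|p|² = ρ² + z² = 0.81987² + 0.982² = 1.63651
κ = 2ρ / |p|² = 2×0.81987 / 1.63651 = 1.00197
θ = 2·atan2(ρ, z) = 2·atan2(0.81987, 0.982) = 1.39132 rad
ℓ = θ/κ = 1.39132/1.00197 = 1.38858

1.0020 189.76 1.3886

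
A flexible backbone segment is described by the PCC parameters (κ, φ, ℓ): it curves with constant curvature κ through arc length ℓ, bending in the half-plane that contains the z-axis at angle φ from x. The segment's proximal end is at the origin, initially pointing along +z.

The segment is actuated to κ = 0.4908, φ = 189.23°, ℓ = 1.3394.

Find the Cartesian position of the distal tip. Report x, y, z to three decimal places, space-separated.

-0.419 -0.068 1.245

θ = κ·ℓ = 0.4908 × 1.3394 = 0.65738 rad
ρ = (1 − cos θ)/κ = (1 − 0.79160)/0.4908 = 0.42462
z = sin θ / κ = 0.61104/0.4908 = 1.24499
x = ρ cos φ = 0.42462 × cos(189.23°) = -0.41912
y = ρ sin φ = 0.42462 × sin(189.23°) = -0.06811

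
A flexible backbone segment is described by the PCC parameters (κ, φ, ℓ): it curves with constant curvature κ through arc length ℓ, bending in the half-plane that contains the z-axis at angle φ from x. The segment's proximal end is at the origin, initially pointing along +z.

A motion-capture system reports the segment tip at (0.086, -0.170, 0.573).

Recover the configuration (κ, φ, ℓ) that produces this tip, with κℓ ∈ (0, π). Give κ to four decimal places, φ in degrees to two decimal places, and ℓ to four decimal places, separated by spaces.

1.0450 296.83 0.6143

ρ = √(x²+y²) = √(0.086² + -0.170²) = 0.19052
φ = atan2(y, x) mod 360° = atan2(-0.170, 0.086) = 296.8340°
|p|² = ρ² + z² = 0.19052² + 0.573² = 0.36462
κ = 2ρ / |p|² = 2×0.19052 / 0.36462 = 1.04499
θ = 2·atan2(ρ, z) = 2·atan2(0.19052, 0.573) = 0.64198 rad
ℓ = θ/κ = 0.64198/1.04499 = 0.61434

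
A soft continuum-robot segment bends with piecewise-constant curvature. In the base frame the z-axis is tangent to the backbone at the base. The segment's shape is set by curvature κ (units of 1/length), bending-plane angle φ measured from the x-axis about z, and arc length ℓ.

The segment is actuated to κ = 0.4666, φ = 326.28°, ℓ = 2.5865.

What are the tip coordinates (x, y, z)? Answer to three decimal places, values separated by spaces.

1.148 -0.766 2.003

θ = κ·ℓ = 0.4666 × 2.5865 = 1.20686 rad
ρ = (1 − cos θ)/κ = (1 − 0.35595)/0.4666 = 1.38029
z = sin θ / κ = 0.93450/0.4666 = 2.00279
x = ρ cos φ = 1.38029 × cos(326.28°) = 1.14807
y = ρ sin φ = 1.38029 × sin(326.28°) = -0.76625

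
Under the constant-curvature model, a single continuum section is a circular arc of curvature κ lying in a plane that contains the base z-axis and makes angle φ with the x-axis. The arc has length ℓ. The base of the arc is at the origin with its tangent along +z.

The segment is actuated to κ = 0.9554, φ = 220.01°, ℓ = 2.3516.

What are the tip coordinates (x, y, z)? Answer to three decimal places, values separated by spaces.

-1.303 -1.094 0.817

θ = κ·ℓ = 0.9554 × 2.3516 = 2.24672 rad
ρ = (1 − cos θ)/κ = (1 − -0.62562)/0.9554 = 1.70150
z = sin θ / κ = 0.78013/0.9554 = 0.81655
x = ρ cos φ = 1.70150 × cos(220.01°) = -1.30324
y = ρ sin φ = 1.70150 × sin(220.01°) = -1.09393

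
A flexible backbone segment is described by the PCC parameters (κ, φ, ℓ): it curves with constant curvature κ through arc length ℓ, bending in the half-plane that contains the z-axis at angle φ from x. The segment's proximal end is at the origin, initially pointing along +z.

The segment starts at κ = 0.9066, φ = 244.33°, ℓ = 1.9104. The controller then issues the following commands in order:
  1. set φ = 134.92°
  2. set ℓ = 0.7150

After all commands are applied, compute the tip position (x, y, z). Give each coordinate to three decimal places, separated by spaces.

-0.158 0.158 0.666

initial: κ=0.9066, φ=244.33°, ℓ=1.9104
cmd 1: set φ=134.92° → (κ,φ,ℓ)=(0.9066,134.92°,1.9104) → tip=(-0.9039,0.9064,1.0887)
cmd 2: set ℓ=0.7150 → (κ,φ,ℓ)=(0.9066,134.92°,0.7150) → tip=(-0.1580,0.1584,0.6660)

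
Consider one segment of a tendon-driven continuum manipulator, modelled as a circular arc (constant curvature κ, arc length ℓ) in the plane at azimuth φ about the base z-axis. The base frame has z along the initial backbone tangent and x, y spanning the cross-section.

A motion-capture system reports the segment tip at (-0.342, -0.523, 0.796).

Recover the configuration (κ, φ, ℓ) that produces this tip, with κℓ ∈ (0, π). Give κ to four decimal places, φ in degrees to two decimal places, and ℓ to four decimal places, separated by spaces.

ρ = √(x²+y²) = √(-0.342² + -0.523²) = 0.62489
φ = atan2(y, x) mod 360° = atan2(-0.523, -0.342) = 236.8185°
|p|² = ρ² + z² = 0.62489² + 0.796² = 1.02411
κ = 2ρ / |p|² = 2×0.62489 / 1.02411 = 1.22037
θ = 2·atan2(ρ, z) = 2·atan2(0.62489, 0.796) = 1.33111 rad
ℓ = θ/κ = 1.33111/1.22037 = 1.09074

1.2204 236.82 1.0907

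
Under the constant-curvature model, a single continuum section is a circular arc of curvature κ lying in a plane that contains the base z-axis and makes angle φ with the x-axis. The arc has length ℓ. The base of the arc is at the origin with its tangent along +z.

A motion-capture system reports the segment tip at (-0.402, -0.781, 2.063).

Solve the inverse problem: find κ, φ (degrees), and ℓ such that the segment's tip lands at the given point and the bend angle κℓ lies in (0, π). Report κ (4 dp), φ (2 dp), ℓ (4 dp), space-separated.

0.3494 242.76 2.3039

ρ = √(x²+y²) = √(-0.402² + -0.781²) = 0.87839
φ = atan2(y, x) mod 360° = atan2(-0.781, -0.402) = 242.7640°
|p|² = ρ² + z² = 0.87839² + 2.063² = 5.02753
κ = 2ρ / |p|² = 2×0.87839 / 5.02753 = 0.34943
θ = 2·atan2(ρ, z) = 2·atan2(0.87839, 2.063) = 0.80507 rad
ℓ = θ/κ = 0.80507/0.34943 = 2.30393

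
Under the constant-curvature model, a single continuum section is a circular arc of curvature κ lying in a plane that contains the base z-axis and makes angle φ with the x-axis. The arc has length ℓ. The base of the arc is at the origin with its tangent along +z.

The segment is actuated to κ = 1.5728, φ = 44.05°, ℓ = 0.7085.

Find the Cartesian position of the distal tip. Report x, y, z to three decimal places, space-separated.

θ = κ·ℓ = 1.5728 × 0.7085 = 1.11433 rad
ρ = (1 − cos θ)/κ = (1 − 0.44078)/1.5728 = 0.35556
z = sin θ / κ = 0.89762/1.5728 = 0.57071
x = ρ cos φ = 0.35556 × cos(44.05°) = 0.25555
y = ρ sin φ = 0.35556 × sin(44.05°) = 0.24721

0.256 0.247 0.571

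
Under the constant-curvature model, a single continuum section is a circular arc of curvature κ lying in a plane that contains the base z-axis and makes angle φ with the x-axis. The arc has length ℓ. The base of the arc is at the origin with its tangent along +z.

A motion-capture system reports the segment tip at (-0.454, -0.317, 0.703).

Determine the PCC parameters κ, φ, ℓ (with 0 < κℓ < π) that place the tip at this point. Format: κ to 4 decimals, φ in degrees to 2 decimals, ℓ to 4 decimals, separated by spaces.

1.3829 214.92 0.9649

ρ = √(x²+y²) = √(-0.454² + -0.317²) = 0.55372
φ = atan2(y, x) mod 360° = atan2(-0.317, -0.454) = 214.9242°
|p|² = ρ² + z² = 0.55372² + 0.703² = 0.80081
κ = 2ρ / |p|² = 2×0.55372 / 0.80081 = 1.38289
θ = 2·atan2(ρ, z) = 2·atan2(0.55372, 0.703) = 1.33433 rad
ℓ = θ/κ = 1.33433/1.38289 = 0.96489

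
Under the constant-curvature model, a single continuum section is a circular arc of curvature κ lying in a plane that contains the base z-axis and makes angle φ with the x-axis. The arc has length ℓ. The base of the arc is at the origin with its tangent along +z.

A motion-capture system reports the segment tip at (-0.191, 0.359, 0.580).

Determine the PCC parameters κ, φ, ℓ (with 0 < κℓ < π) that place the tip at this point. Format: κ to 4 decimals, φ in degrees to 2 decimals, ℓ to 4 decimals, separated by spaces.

ρ = √(x²+y²) = √(-0.191² + 0.359²) = 0.40665
φ = atan2(y, x) mod 360° = atan2(0.359, -0.191) = 118.0145°
|p|² = ρ² + z² = 0.40665² + 0.580² = 0.50176
κ = 2ρ / |p|² = 2×0.40665 / 0.50176 = 1.62088
θ = 2·atan2(ρ, z) = 2·atan2(0.40665, 0.580) = 1.22295 rad
ℓ = θ/κ = 1.22295/1.62088 = 0.75450

1.6209 118.01 0.7545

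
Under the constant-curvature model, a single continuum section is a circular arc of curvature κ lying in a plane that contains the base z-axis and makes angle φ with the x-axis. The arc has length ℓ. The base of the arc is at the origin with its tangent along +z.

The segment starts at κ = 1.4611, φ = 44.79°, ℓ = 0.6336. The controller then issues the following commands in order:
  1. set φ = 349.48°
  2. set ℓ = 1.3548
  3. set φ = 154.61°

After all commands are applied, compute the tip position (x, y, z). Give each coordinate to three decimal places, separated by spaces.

-0.864 0.410 0.628

initial: κ=1.4611, φ=44.79°, ℓ=0.6336
cmd 1: set φ=349.48° → (κ,φ,ℓ)=(1.4611,349.48°,0.6336) → tip=(0.2683,-0.0498,0.5469)
cmd 2: set ℓ=1.3548 → (κ,φ,ℓ)=(1.4611,349.48°,1.3548) → tip=(0.9403,-0.1746,0.6280)
cmd 3: set φ=154.61° → (κ,φ,ℓ)=(1.4611,154.61°,1.3548) → tip=(-0.8640,0.4101,0.6280)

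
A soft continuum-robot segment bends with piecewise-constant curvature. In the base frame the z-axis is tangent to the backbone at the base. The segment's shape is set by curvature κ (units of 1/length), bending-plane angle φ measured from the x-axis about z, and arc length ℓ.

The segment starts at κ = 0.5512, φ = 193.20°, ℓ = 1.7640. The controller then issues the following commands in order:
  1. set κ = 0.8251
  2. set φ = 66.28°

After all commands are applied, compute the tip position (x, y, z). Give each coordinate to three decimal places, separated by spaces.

initial: κ=0.5512, φ=193.20°, ℓ=1.7640
cmd 1: set κ=0.8251 → (κ,φ,ℓ)=(0.8251,193.20°,1.7640) → tip=(-1.0442,-0.2449,1.2039)
cmd 2: set φ=66.28° → (κ,φ,ℓ)=(0.8251,66.28°,1.7640) → tip=(0.4314,0.9819,1.2039)

0.431 0.982 1.204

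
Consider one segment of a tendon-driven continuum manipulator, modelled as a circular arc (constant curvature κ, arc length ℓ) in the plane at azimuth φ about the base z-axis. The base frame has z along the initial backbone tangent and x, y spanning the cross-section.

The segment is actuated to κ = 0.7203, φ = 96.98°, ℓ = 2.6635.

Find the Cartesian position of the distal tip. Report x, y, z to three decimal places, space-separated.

θ = κ·ℓ = 0.7203 × 2.6635 = 1.91852 rad
ρ = (1 − cos θ)/κ = (1 − -0.34076)/0.7203 = 1.86139
z = sin θ / κ = 0.94015/0.7203 = 1.30522
x = ρ cos φ = 1.86139 × cos(96.98°) = -0.22620
y = ρ sin φ = 1.86139 × sin(96.98°) = 1.84759

-0.226 1.848 1.305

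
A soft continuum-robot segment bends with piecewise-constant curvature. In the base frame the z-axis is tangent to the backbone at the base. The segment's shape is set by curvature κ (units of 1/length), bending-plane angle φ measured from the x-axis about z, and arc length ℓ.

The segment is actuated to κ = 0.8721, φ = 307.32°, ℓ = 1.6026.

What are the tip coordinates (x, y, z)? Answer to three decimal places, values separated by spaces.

0.575 -0.755 1.130

θ = κ·ℓ = 0.8721 × 1.6026 = 1.39763 rad
ρ = (1 − cos θ)/κ = (1 − 0.17230)/0.8721 = 0.94908
z = sin θ / κ = 0.98504/0.8721 = 1.12951
x = ρ cos φ = 0.94908 × cos(307.32°) = 0.57540
y = ρ sin φ = 0.94908 × sin(307.32°) = -0.75477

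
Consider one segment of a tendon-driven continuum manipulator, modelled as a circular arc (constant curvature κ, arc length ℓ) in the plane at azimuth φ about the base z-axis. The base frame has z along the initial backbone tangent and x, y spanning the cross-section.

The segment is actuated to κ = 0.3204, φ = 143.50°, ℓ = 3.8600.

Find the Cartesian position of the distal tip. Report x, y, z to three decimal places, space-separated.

-1.686 1.248 2.949

θ = κ·ℓ = 0.3204 × 3.8600 = 1.23674 rad
ρ = (1 − cos θ)/κ = (1 − 0.32787)/0.3204 = 2.09777
z = sin θ / κ = 0.94472/0.3204 = 2.94857
x = ρ cos φ = 2.09777 × cos(143.50°) = -1.68631
y = ρ sin φ = 2.09777 × sin(143.50°) = 1.24780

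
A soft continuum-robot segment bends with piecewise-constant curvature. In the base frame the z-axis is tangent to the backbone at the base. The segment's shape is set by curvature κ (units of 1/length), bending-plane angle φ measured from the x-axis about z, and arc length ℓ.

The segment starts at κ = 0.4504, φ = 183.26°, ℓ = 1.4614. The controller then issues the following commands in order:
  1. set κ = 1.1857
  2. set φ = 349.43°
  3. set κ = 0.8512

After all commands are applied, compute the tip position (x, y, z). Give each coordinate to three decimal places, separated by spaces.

0.784 -0.146 1.113

initial: κ=0.4504, φ=183.26°, ℓ=1.4614
cmd 1: set κ=1.1857 → (κ,φ,ℓ)=(1.1857,183.26°,1.4614) → tip=(-0.9778,-0.0557,0.8323)
cmd 2: set φ=349.43° → (κ,φ,ℓ)=(1.1857,349.43°,1.4614) → tip=(0.9628,-0.1797,0.8323)
cmd 3: set κ=0.8512 → (κ,φ,ℓ)=(0.8512,349.43°,1.4614) → tip=(0.7841,-0.1463,1.1126)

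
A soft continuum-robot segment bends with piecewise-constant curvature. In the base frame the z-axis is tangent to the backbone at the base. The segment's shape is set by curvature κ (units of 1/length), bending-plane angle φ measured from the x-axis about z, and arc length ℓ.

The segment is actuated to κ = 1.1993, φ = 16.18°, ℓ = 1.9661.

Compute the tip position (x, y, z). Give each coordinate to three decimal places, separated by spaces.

θ = κ·ℓ = 1.1993 × 1.9661 = 2.35794 rad
ρ = (1 − cos θ)/κ = (1 − -0.70834)/1.1993 = 1.42445
z = sin θ / κ = 0.70587/1.1993 = 0.58857
x = ρ cos φ = 1.42445 × cos(16.18°) = 1.36803
y = ρ sin φ = 1.42445 × sin(16.18°) = 0.39693

1.368 0.397 0.589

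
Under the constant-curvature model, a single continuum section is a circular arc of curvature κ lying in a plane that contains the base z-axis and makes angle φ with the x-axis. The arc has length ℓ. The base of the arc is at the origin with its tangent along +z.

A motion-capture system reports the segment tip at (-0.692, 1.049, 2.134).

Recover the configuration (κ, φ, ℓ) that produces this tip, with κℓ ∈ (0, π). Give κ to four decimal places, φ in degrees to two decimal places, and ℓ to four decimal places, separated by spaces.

0.4098 123.41 2.5974

ρ = √(x²+y²) = √(-0.692² + 1.049²) = 1.25669
φ = atan2(y, x) mod 360° = atan2(1.049, -0.692) = 123.4119°
|p|² = ρ² + z² = 1.25669² + 2.134² = 6.13322
κ = 2ρ / |p|² = 2×1.25669 / 6.13322 = 0.40980
θ = 2·atan2(ρ, z) = 2·atan2(1.25669, 2.134) = 1.06442 rad
ℓ = θ/κ = 1.06442/0.40980 = 2.59743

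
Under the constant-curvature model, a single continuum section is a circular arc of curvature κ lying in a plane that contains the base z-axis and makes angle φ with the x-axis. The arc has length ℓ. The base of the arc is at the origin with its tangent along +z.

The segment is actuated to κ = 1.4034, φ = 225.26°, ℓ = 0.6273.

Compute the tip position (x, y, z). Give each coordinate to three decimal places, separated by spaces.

θ = κ·ℓ = 1.4034 × 0.6273 = 0.88035 rad
ρ = (1 − cos θ)/κ = (1 − 0.63688)/1.4034 = 0.25874
z = sin θ / κ = 0.77096/1.4034 = 0.54935
x = ρ cos φ = 0.25874 × cos(225.26°) = -0.18213
y = ρ sin φ = 0.25874 × sin(225.26°) = -0.18379

-0.182 -0.184 0.549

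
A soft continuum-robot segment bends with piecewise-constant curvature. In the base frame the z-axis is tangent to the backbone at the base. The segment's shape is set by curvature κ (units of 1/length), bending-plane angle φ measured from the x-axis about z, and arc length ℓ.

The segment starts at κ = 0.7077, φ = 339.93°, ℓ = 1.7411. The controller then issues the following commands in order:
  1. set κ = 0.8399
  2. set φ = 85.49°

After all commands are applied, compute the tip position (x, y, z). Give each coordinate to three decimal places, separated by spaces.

0.083 1.058 1.184

initial: κ=0.7077, φ=339.93°, ℓ=1.7411
cmd 1: set κ=0.8399 → (κ,φ,ℓ)=(0.8399,339.93°,1.7411) → tip=(0.9973,-0.3644,1.1836)
cmd 2: set φ=85.49° → (κ,φ,ℓ)=(0.8399,85.49°,1.7411) → tip=(0.0835,1.0585,1.1836)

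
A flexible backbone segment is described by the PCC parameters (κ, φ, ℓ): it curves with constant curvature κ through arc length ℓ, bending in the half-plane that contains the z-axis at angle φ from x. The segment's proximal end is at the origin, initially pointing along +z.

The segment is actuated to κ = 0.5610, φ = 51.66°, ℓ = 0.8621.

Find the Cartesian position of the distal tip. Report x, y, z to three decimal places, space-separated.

0.127 0.160 0.829

θ = κ·ℓ = 0.5610 × 0.8621 = 0.48364 rad
ρ = (1 − cos θ)/κ = (1 − 0.88531)/0.5610 = 0.20444
z = sin θ / κ = 0.46500/0.5610 = 0.82888
x = ρ cos φ = 0.20444 × cos(51.66°) = 0.12682
y = ρ sin φ = 0.20444 × sin(51.66°) = 0.16035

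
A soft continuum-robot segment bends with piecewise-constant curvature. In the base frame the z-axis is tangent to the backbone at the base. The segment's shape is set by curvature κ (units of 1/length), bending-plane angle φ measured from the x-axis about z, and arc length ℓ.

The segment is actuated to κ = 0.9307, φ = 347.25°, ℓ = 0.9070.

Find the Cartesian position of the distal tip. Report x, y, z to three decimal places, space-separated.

θ = κ·ℓ = 0.9307 × 0.9070 = 0.84414 rad
ρ = (1 − cos θ)/κ = (1 − 0.66437)/0.9307 = 0.36062
z = sin θ / κ = 0.74740/0.9307 = 0.80305
x = ρ cos φ = 0.36062 × cos(347.25°) = 0.35173
y = ρ sin φ = 0.36062 × sin(347.25°) = -0.07959

0.352 -0.080 0.803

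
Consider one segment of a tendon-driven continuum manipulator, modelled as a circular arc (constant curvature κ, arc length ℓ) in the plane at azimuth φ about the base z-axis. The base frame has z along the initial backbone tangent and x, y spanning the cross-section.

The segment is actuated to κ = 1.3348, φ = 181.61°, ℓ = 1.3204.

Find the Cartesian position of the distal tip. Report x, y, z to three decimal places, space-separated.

-0.892 -0.025 0.735

θ = κ·ℓ = 1.3348 × 1.3204 = 1.76247 rad
ρ = (1 − cos θ)/κ = (1 − -0.19050)/1.3348 = 0.89190
z = sin θ / κ = 0.98169/1.3348 = 0.73546
x = ρ cos φ = 0.89190 × cos(181.61°) = -0.89154
y = ρ sin φ = 0.89190 × sin(181.61°) = -0.02506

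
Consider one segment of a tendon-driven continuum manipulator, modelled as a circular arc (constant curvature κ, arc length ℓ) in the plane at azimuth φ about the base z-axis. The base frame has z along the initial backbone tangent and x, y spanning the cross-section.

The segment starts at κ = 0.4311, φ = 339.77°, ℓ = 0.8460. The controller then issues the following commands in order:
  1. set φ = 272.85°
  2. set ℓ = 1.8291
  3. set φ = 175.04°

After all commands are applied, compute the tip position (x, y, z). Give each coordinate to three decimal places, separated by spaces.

-0.682 0.059 1.645

initial: κ=0.4311, φ=339.77°, ℓ=0.8460
cmd 1: set φ=272.85° → (κ,φ,ℓ)=(0.4311,272.85°,0.8460) → tip=(0.0076,-0.1524,0.8274)
cmd 2: set ℓ=1.8291 → (κ,φ,ℓ)=(0.4311,272.85°,1.8291) → tip=(0.0340,-0.6837,1.6454)
cmd 3: set φ=175.04° → (κ,φ,ℓ)=(0.4311,175.04°,1.8291) → tip=(-0.6820,0.0592,1.6454)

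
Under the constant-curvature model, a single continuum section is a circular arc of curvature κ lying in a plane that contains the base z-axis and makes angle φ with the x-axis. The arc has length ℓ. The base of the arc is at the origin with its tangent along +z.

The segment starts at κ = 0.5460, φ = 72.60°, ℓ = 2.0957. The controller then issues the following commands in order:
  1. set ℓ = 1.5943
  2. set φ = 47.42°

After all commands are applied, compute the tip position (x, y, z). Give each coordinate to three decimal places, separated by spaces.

initial: κ=0.5460, φ=72.60°, ℓ=2.0957
cmd 1: set ℓ=1.5943 → (κ,φ,ℓ)=(0.5460,72.60°,1.5943) → tip=(0.1947,0.6214,1.4004)
cmd 2: set φ=47.42° → (κ,φ,ℓ)=(0.5460,47.42°,1.5943) → tip=(0.4406,0.4795,1.4004)

0.441 0.479 1.400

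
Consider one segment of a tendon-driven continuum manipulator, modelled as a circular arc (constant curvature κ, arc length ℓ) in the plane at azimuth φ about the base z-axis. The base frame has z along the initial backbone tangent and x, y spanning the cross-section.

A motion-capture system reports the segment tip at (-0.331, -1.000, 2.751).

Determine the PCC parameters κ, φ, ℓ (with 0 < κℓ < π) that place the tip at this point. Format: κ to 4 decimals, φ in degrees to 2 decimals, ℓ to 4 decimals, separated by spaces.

ρ = √(x²+y²) = √(-0.331² + -1.000²) = 1.05336
φ = atan2(y, x) mod 360° = atan2(-1.000, -0.331) = 251.6855°
|p|² = ρ² + z² = 1.05336² + 2.751² = 8.67756
κ = 2ρ / |p|² = 2×1.05336 / 8.67756 = 0.24278
θ = 2·atan2(ρ, z) = 2·atan2(1.05336, 2.751) = 0.73136 rad
ℓ = θ/κ = 0.73136/0.24278 = 3.01246

0.2428 251.69 3.0125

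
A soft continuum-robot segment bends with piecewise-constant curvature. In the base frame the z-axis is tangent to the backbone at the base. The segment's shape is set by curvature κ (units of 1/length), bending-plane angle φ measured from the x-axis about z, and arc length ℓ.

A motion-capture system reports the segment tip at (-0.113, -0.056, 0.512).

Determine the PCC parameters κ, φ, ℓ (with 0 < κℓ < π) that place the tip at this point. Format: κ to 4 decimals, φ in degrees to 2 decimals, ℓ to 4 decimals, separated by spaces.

ρ = √(x²+y²) = √(-0.113² + -0.056²) = 0.12612
φ = atan2(y, x) mod 360° = atan2(-0.056, -0.113) = 206.3619°
|p|² = ρ² + z² = 0.12612² + 0.512² = 0.27805
κ = 2ρ / |p|² = 2×0.12612 / 0.27805 = 0.90714
θ = 2·atan2(ρ, z) = 2·atan2(0.12612, 0.512) = 0.48302 rad
ℓ = θ/κ = 0.48302/0.90714 = 0.53246

0.9071 206.36 0.5325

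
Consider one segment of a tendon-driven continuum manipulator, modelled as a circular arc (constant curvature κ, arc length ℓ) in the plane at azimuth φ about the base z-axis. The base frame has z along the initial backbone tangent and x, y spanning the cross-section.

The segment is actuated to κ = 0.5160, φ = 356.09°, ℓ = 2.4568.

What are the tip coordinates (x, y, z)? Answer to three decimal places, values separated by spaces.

1.356 -0.093 1.850

θ = κ·ℓ = 0.5160 × 2.4568 = 1.26771 rad
ρ = (1 − cos θ)/κ = (1 − 0.29847)/0.5160 = 1.35956
z = sin θ / κ = 0.95442/0.5160 = 1.84965
x = ρ cos φ = 1.35956 × cos(356.09°) = 1.35639
y = ρ sin φ = 1.35956 × sin(356.09°) = -0.09271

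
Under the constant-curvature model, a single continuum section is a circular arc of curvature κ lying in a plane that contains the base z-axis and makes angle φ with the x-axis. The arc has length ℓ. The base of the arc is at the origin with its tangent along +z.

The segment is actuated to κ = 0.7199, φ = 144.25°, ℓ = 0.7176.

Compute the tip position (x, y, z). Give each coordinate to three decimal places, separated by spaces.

-0.147 0.106 0.686

θ = κ·ℓ = 0.7199 × 0.7176 = 0.51660 rad
ρ = (1 − cos θ)/κ = (1 − 0.86950)/0.7199 = 0.18127
z = sin θ / κ = 0.49393/0.7199 = 0.68610
x = ρ cos φ = 0.18127 × cos(144.25°) = -0.14711
y = ρ sin φ = 0.18127 × sin(144.25°) = 0.10591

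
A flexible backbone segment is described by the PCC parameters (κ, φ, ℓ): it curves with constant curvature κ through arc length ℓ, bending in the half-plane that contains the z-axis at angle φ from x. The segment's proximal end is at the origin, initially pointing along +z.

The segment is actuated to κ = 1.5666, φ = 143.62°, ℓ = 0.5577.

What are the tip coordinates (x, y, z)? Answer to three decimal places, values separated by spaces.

-0.184 0.136 0.489

θ = κ·ℓ = 1.5666 × 0.5577 = 0.87369 rad
ρ = (1 − cos θ)/κ = (1 − 0.64200)/1.5666 = 0.22852
z = sin θ / κ = 0.76670/1.5666 = 0.48941
x = ρ cos φ = 0.22852 × cos(143.62°) = -0.18398
y = ρ sin φ = 0.22852 × sin(143.62°) = 0.13554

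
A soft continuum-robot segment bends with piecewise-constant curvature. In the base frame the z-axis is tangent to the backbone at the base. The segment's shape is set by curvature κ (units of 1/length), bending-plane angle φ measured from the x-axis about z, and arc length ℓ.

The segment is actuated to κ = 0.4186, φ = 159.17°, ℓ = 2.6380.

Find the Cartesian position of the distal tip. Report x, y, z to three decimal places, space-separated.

θ = κ·ℓ = 0.4186 × 2.6380 = 1.10427 rad
ρ = (1 − cos θ)/κ = (1 − 0.44979)/0.4186 = 1.31441
z = sin θ / κ = 0.89313/0.4186 = 2.13362
x = ρ cos φ = 1.31441 × cos(159.17°) = -1.22850
y = ρ sin φ = 1.31441 × sin(159.17°) = 0.46740

-1.228 0.467 2.134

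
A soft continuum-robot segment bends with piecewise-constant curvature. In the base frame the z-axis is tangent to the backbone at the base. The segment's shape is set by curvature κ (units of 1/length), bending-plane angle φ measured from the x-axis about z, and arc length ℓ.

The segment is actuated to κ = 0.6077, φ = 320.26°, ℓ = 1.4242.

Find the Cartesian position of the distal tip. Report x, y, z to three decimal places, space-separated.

θ = κ·ℓ = 0.6077 × 1.4242 = 0.86549 rad
ρ = (1 − cos θ)/κ = (1 − 0.64827)/0.6077 = 0.57879
z = sin θ / κ = 0.76141/0.6077 = 1.25294
x = ρ cos φ = 0.57879 × cos(320.26°) = 0.44506
y = ρ sin φ = 0.57879 × sin(320.26°) = -0.37002

0.445 -0.370 1.253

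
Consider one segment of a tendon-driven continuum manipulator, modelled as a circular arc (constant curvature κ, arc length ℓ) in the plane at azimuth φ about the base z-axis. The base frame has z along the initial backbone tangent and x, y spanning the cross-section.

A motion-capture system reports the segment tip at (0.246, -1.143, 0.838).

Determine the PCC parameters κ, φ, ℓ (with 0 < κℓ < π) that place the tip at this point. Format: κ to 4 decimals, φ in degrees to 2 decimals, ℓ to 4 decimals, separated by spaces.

ρ = √(x²+y²) = √(0.246² + -1.143²) = 1.16917
φ = atan2(y, x) mod 360° = atan2(-1.143, 0.246) = 282.1461°
|p|² = ρ² + z² = 1.16917² + 0.838² = 2.06921
κ = 2ρ / |p|² = 2×1.16917 / 2.06921 = 1.13007
θ = 2·atan2(ρ, z) = 2·atan2(1.16917, 0.838) = 1.89784 rad
ℓ = θ/κ = 1.89784/1.13007 = 1.67940

1.1301 282.15 1.6794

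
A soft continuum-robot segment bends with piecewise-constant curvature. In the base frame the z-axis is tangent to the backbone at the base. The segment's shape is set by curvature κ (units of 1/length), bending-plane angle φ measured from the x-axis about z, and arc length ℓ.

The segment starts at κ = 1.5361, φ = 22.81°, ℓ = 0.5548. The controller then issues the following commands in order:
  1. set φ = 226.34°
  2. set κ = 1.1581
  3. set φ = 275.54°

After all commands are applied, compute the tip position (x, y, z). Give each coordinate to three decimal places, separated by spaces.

0.017 -0.171 0.517

initial: κ=1.5361, φ=22.81°, ℓ=0.5548
cmd 1: set φ=226.34° → (κ,φ,ℓ)=(1.5361,226.34°,0.5548) → tip=(-0.1536,-0.1609,0.4900)
cmd 2: set κ=1.1581 → (κ,φ,ℓ)=(1.1581,226.34°,0.5548) → tip=(-0.1189,-0.1246,0.5174)
cmd 3: set φ=275.54° → (κ,φ,ℓ)=(1.1581,275.54°,0.5548) → tip=(0.0166,-0.1714,0.5174)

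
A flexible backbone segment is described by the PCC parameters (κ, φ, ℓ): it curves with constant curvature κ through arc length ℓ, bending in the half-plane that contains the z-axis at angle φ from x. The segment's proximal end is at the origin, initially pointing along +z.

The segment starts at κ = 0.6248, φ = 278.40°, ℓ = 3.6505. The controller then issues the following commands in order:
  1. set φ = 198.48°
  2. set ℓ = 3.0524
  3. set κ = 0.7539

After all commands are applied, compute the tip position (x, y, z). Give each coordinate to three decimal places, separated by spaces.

initial: κ=0.6248, φ=278.40°, ℓ=3.6505
cmd 1: set φ=198.48° → (κ,φ,ℓ)=(0.6248,198.48°,3.6505) → tip=(-2.5075,-0.8380,1.2137)
cmd 2: set ℓ=3.0524 → (κ,φ,ℓ)=(0.6248,198.48°,3.0524) → tip=(-2.0190,-0.6748,1.5108)
cmd 3: set κ=0.7539 → (κ,φ,ℓ)=(0.7539,198.48°,3.0524) → tip=(-2.0974,-0.7010,0.9881)

-2.097 -0.701 0.988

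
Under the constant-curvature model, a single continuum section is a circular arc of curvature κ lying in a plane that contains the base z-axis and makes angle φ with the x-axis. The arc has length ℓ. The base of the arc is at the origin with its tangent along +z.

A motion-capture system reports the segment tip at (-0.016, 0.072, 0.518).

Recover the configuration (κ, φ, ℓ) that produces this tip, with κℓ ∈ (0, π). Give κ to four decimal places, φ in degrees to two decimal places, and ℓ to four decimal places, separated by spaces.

ρ = √(x²+y²) = √(-0.016² + 0.072²) = 0.07376
φ = atan2(y, x) mod 360° = atan2(0.072, -0.016) = 102.5288°
|p|² = ρ² + z² = 0.07376² + 0.518² = 0.27376
κ = 2ρ / |p|² = 2×0.07376 / 0.27376 = 0.53883
θ = 2·atan2(ρ, z) = 2·atan2(0.07376, 0.518) = 0.28287 rad
ℓ = θ/κ = 0.28287/0.53883 = 0.52497

0.5388 102.53 0.5250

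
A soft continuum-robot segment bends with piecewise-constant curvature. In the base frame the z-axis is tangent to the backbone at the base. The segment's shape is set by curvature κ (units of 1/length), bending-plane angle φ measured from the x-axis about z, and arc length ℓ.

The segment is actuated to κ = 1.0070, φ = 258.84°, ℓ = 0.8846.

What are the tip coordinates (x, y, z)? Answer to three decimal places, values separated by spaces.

θ = κ·ℓ = 1.0070 × 0.8846 = 0.89079 rad
ρ = (1 − cos θ)/κ = (1 − 0.62880)/1.0070 = 0.36862
z = sin θ / κ = 0.77757/1.0070 = 0.77216
x = ρ cos φ = 0.36862 × cos(258.84°) = -0.07135
y = ρ sin φ = 0.36862 × sin(258.84°) = -0.36165

-0.071 -0.362 0.772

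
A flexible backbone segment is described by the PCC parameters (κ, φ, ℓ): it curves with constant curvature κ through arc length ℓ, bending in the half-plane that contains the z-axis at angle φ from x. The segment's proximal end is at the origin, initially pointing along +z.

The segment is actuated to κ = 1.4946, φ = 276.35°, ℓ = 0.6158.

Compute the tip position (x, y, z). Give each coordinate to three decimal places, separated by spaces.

θ = κ·ℓ = 1.4946 × 0.6158 = 0.92037 rad
ρ = (1 − cos θ)/κ = (1 − 0.60552)/1.4946 = 0.26394
z = sin θ / κ = 0.79583/1.4946 = 0.53247
x = ρ cos φ = 0.26394 × cos(276.35°) = 0.02919
y = ρ sin φ = 0.26394 × sin(276.35°) = -0.26232

0.029 -0.262 0.532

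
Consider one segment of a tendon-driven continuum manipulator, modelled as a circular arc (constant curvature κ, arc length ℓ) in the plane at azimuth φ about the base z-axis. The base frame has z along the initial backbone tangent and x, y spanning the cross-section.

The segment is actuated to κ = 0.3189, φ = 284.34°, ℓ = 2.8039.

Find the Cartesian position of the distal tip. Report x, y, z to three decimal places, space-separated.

0.290 -1.136 2.445

θ = κ·ℓ = 0.3189 × 2.8039 = 0.89416 rad
ρ = (1 − cos θ)/κ = (1 − 0.62617)/0.3189 = 1.17224
z = sin θ / κ = 0.77969/0.3189 = 2.44492
x = ρ cos φ = 1.17224 × cos(284.34°) = 0.29034
y = ρ sin φ = 1.17224 × sin(284.34°) = -1.13572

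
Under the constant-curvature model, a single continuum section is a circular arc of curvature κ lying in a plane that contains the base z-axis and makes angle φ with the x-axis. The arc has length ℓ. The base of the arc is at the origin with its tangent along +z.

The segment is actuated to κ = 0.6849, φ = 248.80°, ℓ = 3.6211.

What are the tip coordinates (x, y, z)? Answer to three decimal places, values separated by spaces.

-0.945 -2.435 0.897

θ = κ·ℓ = 0.6849 × 3.6211 = 2.48009 rad
ρ = (1 − cos θ)/κ = (1 − -0.78907)/0.6849 = 2.61216
z = sin θ / κ = 0.61430/0.6849 = 0.89692
x = ρ cos φ = 2.61216 × cos(248.80°) = -0.94462
y = ρ sin φ = 2.61216 × sin(248.80°) = -2.43538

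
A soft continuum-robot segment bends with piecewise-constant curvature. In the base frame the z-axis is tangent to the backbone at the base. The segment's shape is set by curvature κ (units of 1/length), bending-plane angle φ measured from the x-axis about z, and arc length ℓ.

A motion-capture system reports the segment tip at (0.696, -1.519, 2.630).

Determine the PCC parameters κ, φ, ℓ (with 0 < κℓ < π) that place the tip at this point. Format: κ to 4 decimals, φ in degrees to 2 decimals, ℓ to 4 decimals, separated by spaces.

0.3442 294.62 3.2887

ρ = √(x²+y²) = √(0.696² + -1.519²) = 1.67086
φ = atan2(y, x) mod 360° = atan2(-1.519, 0.696) = 294.6171°
|p|² = ρ² + z² = 1.67086² + 2.630² = 9.70868
κ = 2ρ / |p|² = 2×1.67086 / 9.70868 = 0.34420
θ = 2·atan2(ρ, z) = 2·atan2(1.67086, 2.630) = 1.13196 rad
ℓ = θ/κ = 1.13196/0.34420 = 3.28866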